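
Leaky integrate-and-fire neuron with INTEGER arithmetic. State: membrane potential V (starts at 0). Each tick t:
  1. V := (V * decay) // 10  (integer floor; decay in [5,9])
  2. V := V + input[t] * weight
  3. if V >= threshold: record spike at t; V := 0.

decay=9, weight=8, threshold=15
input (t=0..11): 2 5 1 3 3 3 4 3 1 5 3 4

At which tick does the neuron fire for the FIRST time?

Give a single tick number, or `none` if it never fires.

Answer: 0

Derivation:
t=0: input=2 -> V=0 FIRE
t=1: input=5 -> V=0 FIRE
t=2: input=1 -> V=8
t=3: input=3 -> V=0 FIRE
t=4: input=3 -> V=0 FIRE
t=5: input=3 -> V=0 FIRE
t=6: input=4 -> V=0 FIRE
t=7: input=3 -> V=0 FIRE
t=8: input=1 -> V=8
t=9: input=5 -> V=0 FIRE
t=10: input=3 -> V=0 FIRE
t=11: input=4 -> V=0 FIRE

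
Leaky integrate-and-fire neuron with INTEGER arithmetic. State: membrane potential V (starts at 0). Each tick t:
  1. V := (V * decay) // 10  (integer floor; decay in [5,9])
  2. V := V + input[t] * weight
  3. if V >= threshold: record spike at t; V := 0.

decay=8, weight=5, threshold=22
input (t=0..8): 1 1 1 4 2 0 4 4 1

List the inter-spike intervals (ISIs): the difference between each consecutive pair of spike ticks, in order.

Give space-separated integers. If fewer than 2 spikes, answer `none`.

Answer: 3

Derivation:
t=0: input=1 -> V=5
t=1: input=1 -> V=9
t=2: input=1 -> V=12
t=3: input=4 -> V=0 FIRE
t=4: input=2 -> V=10
t=5: input=0 -> V=8
t=6: input=4 -> V=0 FIRE
t=7: input=4 -> V=20
t=8: input=1 -> V=21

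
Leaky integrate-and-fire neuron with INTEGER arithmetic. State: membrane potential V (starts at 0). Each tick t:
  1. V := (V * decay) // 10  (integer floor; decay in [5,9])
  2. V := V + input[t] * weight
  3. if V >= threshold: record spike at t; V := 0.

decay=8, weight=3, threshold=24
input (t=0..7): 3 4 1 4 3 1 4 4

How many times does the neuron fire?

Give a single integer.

Answer: 2

Derivation:
t=0: input=3 -> V=9
t=1: input=4 -> V=19
t=2: input=1 -> V=18
t=3: input=4 -> V=0 FIRE
t=4: input=3 -> V=9
t=5: input=1 -> V=10
t=6: input=4 -> V=20
t=7: input=4 -> V=0 FIRE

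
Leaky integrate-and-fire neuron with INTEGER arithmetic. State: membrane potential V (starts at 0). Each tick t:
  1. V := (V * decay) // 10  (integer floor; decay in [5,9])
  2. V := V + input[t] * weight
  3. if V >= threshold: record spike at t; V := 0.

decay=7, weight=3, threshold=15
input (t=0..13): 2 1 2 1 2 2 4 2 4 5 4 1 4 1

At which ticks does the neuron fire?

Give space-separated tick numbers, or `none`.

t=0: input=2 -> V=6
t=1: input=1 -> V=7
t=2: input=2 -> V=10
t=3: input=1 -> V=10
t=4: input=2 -> V=13
t=5: input=2 -> V=0 FIRE
t=6: input=4 -> V=12
t=7: input=2 -> V=14
t=8: input=4 -> V=0 FIRE
t=9: input=5 -> V=0 FIRE
t=10: input=4 -> V=12
t=11: input=1 -> V=11
t=12: input=4 -> V=0 FIRE
t=13: input=1 -> V=3

Answer: 5 8 9 12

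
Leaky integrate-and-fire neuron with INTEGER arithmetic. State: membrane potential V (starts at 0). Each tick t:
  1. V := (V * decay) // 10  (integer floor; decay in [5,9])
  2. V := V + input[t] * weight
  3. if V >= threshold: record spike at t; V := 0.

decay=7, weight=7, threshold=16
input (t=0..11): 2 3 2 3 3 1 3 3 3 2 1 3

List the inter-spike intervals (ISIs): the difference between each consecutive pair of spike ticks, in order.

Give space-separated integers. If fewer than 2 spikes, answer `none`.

t=0: input=2 -> V=14
t=1: input=3 -> V=0 FIRE
t=2: input=2 -> V=14
t=3: input=3 -> V=0 FIRE
t=4: input=3 -> V=0 FIRE
t=5: input=1 -> V=7
t=6: input=3 -> V=0 FIRE
t=7: input=3 -> V=0 FIRE
t=8: input=3 -> V=0 FIRE
t=9: input=2 -> V=14
t=10: input=1 -> V=0 FIRE
t=11: input=3 -> V=0 FIRE

Answer: 2 1 2 1 1 2 1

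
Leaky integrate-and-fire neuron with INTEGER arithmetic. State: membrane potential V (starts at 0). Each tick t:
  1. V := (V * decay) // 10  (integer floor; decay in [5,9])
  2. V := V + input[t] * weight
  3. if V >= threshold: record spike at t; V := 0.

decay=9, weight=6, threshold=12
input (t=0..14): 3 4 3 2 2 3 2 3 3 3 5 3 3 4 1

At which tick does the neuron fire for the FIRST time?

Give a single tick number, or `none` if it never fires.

Answer: 0

Derivation:
t=0: input=3 -> V=0 FIRE
t=1: input=4 -> V=0 FIRE
t=2: input=3 -> V=0 FIRE
t=3: input=2 -> V=0 FIRE
t=4: input=2 -> V=0 FIRE
t=5: input=3 -> V=0 FIRE
t=6: input=2 -> V=0 FIRE
t=7: input=3 -> V=0 FIRE
t=8: input=3 -> V=0 FIRE
t=9: input=3 -> V=0 FIRE
t=10: input=5 -> V=0 FIRE
t=11: input=3 -> V=0 FIRE
t=12: input=3 -> V=0 FIRE
t=13: input=4 -> V=0 FIRE
t=14: input=1 -> V=6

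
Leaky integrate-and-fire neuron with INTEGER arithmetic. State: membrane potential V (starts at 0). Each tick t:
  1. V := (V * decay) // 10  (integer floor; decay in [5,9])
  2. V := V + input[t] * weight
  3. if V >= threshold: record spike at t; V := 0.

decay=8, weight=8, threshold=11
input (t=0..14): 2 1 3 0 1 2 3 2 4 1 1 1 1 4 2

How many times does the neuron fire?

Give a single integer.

Answer: 10

Derivation:
t=0: input=2 -> V=0 FIRE
t=1: input=1 -> V=8
t=2: input=3 -> V=0 FIRE
t=3: input=0 -> V=0
t=4: input=1 -> V=8
t=5: input=2 -> V=0 FIRE
t=6: input=3 -> V=0 FIRE
t=7: input=2 -> V=0 FIRE
t=8: input=4 -> V=0 FIRE
t=9: input=1 -> V=8
t=10: input=1 -> V=0 FIRE
t=11: input=1 -> V=8
t=12: input=1 -> V=0 FIRE
t=13: input=4 -> V=0 FIRE
t=14: input=2 -> V=0 FIRE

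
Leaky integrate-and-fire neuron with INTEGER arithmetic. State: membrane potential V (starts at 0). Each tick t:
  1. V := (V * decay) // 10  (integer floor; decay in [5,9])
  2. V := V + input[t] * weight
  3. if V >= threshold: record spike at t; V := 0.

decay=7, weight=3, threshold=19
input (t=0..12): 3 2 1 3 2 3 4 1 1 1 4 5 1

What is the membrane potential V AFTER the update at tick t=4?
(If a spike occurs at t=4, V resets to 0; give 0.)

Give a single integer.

Answer: 17

Derivation:
t=0: input=3 -> V=9
t=1: input=2 -> V=12
t=2: input=1 -> V=11
t=3: input=3 -> V=16
t=4: input=2 -> V=17
t=5: input=3 -> V=0 FIRE
t=6: input=4 -> V=12
t=7: input=1 -> V=11
t=8: input=1 -> V=10
t=9: input=1 -> V=10
t=10: input=4 -> V=0 FIRE
t=11: input=5 -> V=15
t=12: input=1 -> V=13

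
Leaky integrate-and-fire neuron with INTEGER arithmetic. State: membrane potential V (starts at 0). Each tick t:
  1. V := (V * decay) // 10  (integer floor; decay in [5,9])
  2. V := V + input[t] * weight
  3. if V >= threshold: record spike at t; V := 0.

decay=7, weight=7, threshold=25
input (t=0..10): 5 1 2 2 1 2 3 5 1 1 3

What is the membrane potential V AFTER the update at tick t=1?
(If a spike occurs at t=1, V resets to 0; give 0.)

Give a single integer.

Answer: 7

Derivation:
t=0: input=5 -> V=0 FIRE
t=1: input=1 -> V=7
t=2: input=2 -> V=18
t=3: input=2 -> V=0 FIRE
t=4: input=1 -> V=7
t=5: input=2 -> V=18
t=6: input=3 -> V=0 FIRE
t=7: input=5 -> V=0 FIRE
t=8: input=1 -> V=7
t=9: input=1 -> V=11
t=10: input=3 -> V=0 FIRE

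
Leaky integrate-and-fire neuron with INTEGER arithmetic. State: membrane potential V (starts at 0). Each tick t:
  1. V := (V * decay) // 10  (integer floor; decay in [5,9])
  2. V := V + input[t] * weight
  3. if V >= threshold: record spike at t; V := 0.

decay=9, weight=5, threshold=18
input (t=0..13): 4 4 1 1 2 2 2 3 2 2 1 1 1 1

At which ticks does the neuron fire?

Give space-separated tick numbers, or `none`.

t=0: input=4 -> V=0 FIRE
t=1: input=4 -> V=0 FIRE
t=2: input=1 -> V=5
t=3: input=1 -> V=9
t=4: input=2 -> V=0 FIRE
t=5: input=2 -> V=10
t=6: input=2 -> V=0 FIRE
t=7: input=3 -> V=15
t=8: input=2 -> V=0 FIRE
t=9: input=2 -> V=10
t=10: input=1 -> V=14
t=11: input=1 -> V=17
t=12: input=1 -> V=0 FIRE
t=13: input=1 -> V=5

Answer: 0 1 4 6 8 12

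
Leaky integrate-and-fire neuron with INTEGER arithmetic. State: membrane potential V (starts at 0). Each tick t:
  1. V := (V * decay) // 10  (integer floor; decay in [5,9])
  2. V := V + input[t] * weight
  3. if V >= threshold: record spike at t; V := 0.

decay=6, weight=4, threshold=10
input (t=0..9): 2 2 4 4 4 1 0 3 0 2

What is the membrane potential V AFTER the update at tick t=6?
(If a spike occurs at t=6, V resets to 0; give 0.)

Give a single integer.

t=0: input=2 -> V=8
t=1: input=2 -> V=0 FIRE
t=2: input=4 -> V=0 FIRE
t=3: input=4 -> V=0 FIRE
t=4: input=4 -> V=0 FIRE
t=5: input=1 -> V=4
t=6: input=0 -> V=2
t=7: input=3 -> V=0 FIRE
t=8: input=0 -> V=0
t=9: input=2 -> V=8

Answer: 2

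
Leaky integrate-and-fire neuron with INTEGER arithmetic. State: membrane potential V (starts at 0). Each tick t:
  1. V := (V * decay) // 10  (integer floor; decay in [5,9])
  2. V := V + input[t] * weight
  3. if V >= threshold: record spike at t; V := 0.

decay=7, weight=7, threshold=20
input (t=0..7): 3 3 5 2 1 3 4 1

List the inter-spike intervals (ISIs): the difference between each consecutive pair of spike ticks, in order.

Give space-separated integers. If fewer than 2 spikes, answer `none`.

t=0: input=3 -> V=0 FIRE
t=1: input=3 -> V=0 FIRE
t=2: input=5 -> V=0 FIRE
t=3: input=2 -> V=14
t=4: input=1 -> V=16
t=5: input=3 -> V=0 FIRE
t=6: input=4 -> V=0 FIRE
t=7: input=1 -> V=7

Answer: 1 1 3 1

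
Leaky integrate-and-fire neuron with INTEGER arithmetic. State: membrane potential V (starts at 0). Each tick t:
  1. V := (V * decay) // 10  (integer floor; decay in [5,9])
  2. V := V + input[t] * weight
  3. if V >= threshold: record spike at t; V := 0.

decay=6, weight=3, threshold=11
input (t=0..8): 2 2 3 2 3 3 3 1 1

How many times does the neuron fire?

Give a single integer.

t=0: input=2 -> V=6
t=1: input=2 -> V=9
t=2: input=3 -> V=0 FIRE
t=3: input=2 -> V=6
t=4: input=3 -> V=0 FIRE
t=5: input=3 -> V=9
t=6: input=3 -> V=0 FIRE
t=7: input=1 -> V=3
t=8: input=1 -> V=4

Answer: 3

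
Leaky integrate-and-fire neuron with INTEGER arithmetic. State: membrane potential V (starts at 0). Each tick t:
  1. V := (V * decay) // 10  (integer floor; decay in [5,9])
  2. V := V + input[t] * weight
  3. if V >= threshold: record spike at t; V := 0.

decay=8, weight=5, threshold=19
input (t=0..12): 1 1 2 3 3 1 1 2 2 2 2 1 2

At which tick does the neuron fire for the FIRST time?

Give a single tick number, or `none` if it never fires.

t=0: input=1 -> V=5
t=1: input=1 -> V=9
t=2: input=2 -> V=17
t=3: input=3 -> V=0 FIRE
t=4: input=3 -> V=15
t=5: input=1 -> V=17
t=6: input=1 -> V=18
t=7: input=2 -> V=0 FIRE
t=8: input=2 -> V=10
t=9: input=2 -> V=18
t=10: input=2 -> V=0 FIRE
t=11: input=1 -> V=5
t=12: input=2 -> V=14

Answer: 3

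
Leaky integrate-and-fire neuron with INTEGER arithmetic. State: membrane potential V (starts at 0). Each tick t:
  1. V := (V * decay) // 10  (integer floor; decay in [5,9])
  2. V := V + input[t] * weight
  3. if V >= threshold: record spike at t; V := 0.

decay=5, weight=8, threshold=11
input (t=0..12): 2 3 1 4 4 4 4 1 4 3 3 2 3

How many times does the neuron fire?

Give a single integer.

Answer: 11

Derivation:
t=0: input=2 -> V=0 FIRE
t=1: input=3 -> V=0 FIRE
t=2: input=1 -> V=8
t=3: input=4 -> V=0 FIRE
t=4: input=4 -> V=0 FIRE
t=5: input=4 -> V=0 FIRE
t=6: input=4 -> V=0 FIRE
t=7: input=1 -> V=8
t=8: input=4 -> V=0 FIRE
t=9: input=3 -> V=0 FIRE
t=10: input=3 -> V=0 FIRE
t=11: input=2 -> V=0 FIRE
t=12: input=3 -> V=0 FIRE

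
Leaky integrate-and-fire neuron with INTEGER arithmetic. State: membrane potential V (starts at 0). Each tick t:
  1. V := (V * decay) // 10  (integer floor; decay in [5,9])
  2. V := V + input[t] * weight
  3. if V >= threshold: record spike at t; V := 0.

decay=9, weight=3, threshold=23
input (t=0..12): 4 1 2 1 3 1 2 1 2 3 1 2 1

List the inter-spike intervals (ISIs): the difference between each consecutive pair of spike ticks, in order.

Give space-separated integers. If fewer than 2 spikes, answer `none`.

Answer: 7

Derivation:
t=0: input=4 -> V=12
t=1: input=1 -> V=13
t=2: input=2 -> V=17
t=3: input=1 -> V=18
t=4: input=3 -> V=0 FIRE
t=5: input=1 -> V=3
t=6: input=2 -> V=8
t=7: input=1 -> V=10
t=8: input=2 -> V=15
t=9: input=3 -> V=22
t=10: input=1 -> V=22
t=11: input=2 -> V=0 FIRE
t=12: input=1 -> V=3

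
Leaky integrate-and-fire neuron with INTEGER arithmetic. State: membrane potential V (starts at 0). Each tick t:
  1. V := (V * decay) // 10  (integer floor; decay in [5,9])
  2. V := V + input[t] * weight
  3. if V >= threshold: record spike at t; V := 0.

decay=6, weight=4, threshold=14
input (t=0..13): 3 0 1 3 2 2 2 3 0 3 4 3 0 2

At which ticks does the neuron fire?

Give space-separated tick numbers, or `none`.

Answer: 3 6 9 10

Derivation:
t=0: input=3 -> V=12
t=1: input=0 -> V=7
t=2: input=1 -> V=8
t=3: input=3 -> V=0 FIRE
t=4: input=2 -> V=8
t=5: input=2 -> V=12
t=6: input=2 -> V=0 FIRE
t=7: input=3 -> V=12
t=8: input=0 -> V=7
t=9: input=3 -> V=0 FIRE
t=10: input=4 -> V=0 FIRE
t=11: input=3 -> V=12
t=12: input=0 -> V=7
t=13: input=2 -> V=12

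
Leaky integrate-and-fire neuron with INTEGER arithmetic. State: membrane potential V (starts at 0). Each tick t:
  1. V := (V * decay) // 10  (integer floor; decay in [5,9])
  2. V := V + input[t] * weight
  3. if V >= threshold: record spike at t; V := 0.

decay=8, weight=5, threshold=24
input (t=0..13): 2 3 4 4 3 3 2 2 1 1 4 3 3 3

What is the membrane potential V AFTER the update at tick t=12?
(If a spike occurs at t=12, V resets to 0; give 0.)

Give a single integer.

Answer: 0

Derivation:
t=0: input=2 -> V=10
t=1: input=3 -> V=23
t=2: input=4 -> V=0 FIRE
t=3: input=4 -> V=20
t=4: input=3 -> V=0 FIRE
t=5: input=3 -> V=15
t=6: input=2 -> V=22
t=7: input=2 -> V=0 FIRE
t=8: input=1 -> V=5
t=9: input=1 -> V=9
t=10: input=4 -> V=0 FIRE
t=11: input=3 -> V=15
t=12: input=3 -> V=0 FIRE
t=13: input=3 -> V=15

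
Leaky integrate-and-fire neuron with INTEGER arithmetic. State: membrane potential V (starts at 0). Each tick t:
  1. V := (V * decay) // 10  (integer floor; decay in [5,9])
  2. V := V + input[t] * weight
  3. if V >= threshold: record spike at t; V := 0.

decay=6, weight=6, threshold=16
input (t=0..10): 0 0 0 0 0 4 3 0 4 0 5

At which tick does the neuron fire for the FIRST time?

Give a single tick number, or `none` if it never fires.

Answer: 5

Derivation:
t=0: input=0 -> V=0
t=1: input=0 -> V=0
t=2: input=0 -> V=0
t=3: input=0 -> V=0
t=4: input=0 -> V=0
t=5: input=4 -> V=0 FIRE
t=6: input=3 -> V=0 FIRE
t=7: input=0 -> V=0
t=8: input=4 -> V=0 FIRE
t=9: input=0 -> V=0
t=10: input=5 -> V=0 FIRE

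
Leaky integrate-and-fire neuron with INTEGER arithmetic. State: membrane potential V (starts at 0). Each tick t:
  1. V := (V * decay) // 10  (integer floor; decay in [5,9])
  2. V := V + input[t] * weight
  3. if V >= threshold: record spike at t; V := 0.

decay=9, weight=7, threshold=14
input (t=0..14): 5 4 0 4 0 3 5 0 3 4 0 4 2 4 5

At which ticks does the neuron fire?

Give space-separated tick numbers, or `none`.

Answer: 0 1 3 5 6 8 9 11 12 13 14

Derivation:
t=0: input=5 -> V=0 FIRE
t=1: input=4 -> V=0 FIRE
t=2: input=0 -> V=0
t=3: input=4 -> V=0 FIRE
t=4: input=0 -> V=0
t=5: input=3 -> V=0 FIRE
t=6: input=5 -> V=0 FIRE
t=7: input=0 -> V=0
t=8: input=3 -> V=0 FIRE
t=9: input=4 -> V=0 FIRE
t=10: input=0 -> V=0
t=11: input=4 -> V=0 FIRE
t=12: input=2 -> V=0 FIRE
t=13: input=4 -> V=0 FIRE
t=14: input=5 -> V=0 FIRE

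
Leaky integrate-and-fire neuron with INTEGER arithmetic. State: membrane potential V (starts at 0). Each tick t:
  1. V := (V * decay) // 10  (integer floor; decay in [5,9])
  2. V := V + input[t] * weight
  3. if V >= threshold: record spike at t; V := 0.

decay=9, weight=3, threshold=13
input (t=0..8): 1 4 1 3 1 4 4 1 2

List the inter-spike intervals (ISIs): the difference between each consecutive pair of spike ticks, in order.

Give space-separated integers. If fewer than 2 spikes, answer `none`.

t=0: input=1 -> V=3
t=1: input=4 -> V=0 FIRE
t=2: input=1 -> V=3
t=3: input=3 -> V=11
t=4: input=1 -> V=12
t=5: input=4 -> V=0 FIRE
t=6: input=4 -> V=12
t=7: input=1 -> V=0 FIRE
t=8: input=2 -> V=6

Answer: 4 2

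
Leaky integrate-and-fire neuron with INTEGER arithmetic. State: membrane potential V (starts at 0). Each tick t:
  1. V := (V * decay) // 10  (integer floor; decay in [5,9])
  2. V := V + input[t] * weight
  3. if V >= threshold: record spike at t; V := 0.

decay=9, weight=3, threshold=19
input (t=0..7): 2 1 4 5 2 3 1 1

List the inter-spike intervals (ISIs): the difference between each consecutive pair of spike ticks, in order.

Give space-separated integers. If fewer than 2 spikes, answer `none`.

t=0: input=2 -> V=6
t=1: input=1 -> V=8
t=2: input=4 -> V=0 FIRE
t=3: input=5 -> V=15
t=4: input=2 -> V=0 FIRE
t=5: input=3 -> V=9
t=6: input=1 -> V=11
t=7: input=1 -> V=12

Answer: 2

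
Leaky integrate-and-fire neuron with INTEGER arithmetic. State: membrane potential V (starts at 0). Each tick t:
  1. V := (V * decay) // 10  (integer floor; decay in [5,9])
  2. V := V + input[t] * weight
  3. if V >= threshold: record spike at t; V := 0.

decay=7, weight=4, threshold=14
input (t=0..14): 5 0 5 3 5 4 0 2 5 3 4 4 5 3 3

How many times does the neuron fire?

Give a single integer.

t=0: input=5 -> V=0 FIRE
t=1: input=0 -> V=0
t=2: input=5 -> V=0 FIRE
t=3: input=3 -> V=12
t=4: input=5 -> V=0 FIRE
t=5: input=4 -> V=0 FIRE
t=6: input=0 -> V=0
t=7: input=2 -> V=8
t=8: input=5 -> V=0 FIRE
t=9: input=3 -> V=12
t=10: input=4 -> V=0 FIRE
t=11: input=4 -> V=0 FIRE
t=12: input=5 -> V=0 FIRE
t=13: input=3 -> V=12
t=14: input=3 -> V=0 FIRE

Answer: 9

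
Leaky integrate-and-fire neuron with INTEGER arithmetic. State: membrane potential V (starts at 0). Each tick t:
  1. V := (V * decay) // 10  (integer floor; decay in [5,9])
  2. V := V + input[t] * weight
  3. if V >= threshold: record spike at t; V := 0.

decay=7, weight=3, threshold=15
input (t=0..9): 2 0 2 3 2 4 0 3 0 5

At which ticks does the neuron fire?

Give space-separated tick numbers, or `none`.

Answer: 4 9

Derivation:
t=0: input=2 -> V=6
t=1: input=0 -> V=4
t=2: input=2 -> V=8
t=3: input=3 -> V=14
t=4: input=2 -> V=0 FIRE
t=5: input=4 -> V=12
t=6: input=0 -> V=8
t=7: input=3 -> V=14
t=8: input=0 -> V=9
t=9: input=5 -> V=0 FIRE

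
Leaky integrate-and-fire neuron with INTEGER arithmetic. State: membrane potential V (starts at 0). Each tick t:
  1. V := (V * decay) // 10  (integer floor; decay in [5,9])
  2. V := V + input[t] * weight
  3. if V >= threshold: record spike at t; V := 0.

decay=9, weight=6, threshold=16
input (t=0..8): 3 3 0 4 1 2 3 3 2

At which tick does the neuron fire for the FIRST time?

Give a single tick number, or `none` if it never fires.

t=0: input=3 -> V=0 FIRE
t=1: input=3 -> V=0 FIRE
t=2: input=0 -> V=0
t=3: input=4 -> V=0 FIRE
t=4: input=1 -> V=6
t=5: input=2 -> V=0 FIRE
t=6: input=3 -> V=0 FIRE
t=7: input=3 -> V=0 FIRE
t=8: input=2 -> V=12

Answer: 0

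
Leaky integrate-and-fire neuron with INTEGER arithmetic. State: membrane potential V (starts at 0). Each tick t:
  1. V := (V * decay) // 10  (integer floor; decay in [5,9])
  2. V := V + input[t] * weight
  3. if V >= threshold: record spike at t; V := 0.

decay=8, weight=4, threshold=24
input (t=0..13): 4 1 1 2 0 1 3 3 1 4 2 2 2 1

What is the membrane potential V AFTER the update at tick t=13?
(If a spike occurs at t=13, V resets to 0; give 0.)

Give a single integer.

Answer: 19

Derivation:
t=0: input=4 -> V=16
t=1: input=1 -> V=16
t=2: input=1 -> V=16
t=3: input=2 -> V=20
t=4: input=0 -> V=16
t=5: input=1 -> V=16
t=6: input=3 -> V=0 FIRE
t=7: input=3 -> V=12
t=8: input=1 -> V=13
t=9: input=4 -> V=0 FIRE
t=10: input=2 -> V=8
t=11: input=2 -> V=14
t=12: input=2 -> V=19
t=13: input=1 -> V=19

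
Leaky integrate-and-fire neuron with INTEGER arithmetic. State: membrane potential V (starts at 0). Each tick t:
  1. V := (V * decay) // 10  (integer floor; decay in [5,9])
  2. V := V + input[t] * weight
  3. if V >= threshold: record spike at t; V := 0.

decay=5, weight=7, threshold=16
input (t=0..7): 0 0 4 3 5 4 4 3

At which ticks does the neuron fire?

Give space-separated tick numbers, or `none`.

t=0: input=0 -> V=0
t=1: input=0 -> V=0
t=2: input=4 -> V=0 FIRE
t=3: input=3 -> V=0 FIRE
t=4: input=5 -> V=0 FIRE
t=5: input=4 -> V=0 FIRE
t=6: input=4 -> V=0 FIRE
t=7: input=3 -> V=0 FIRE

Answer: 2 3 4 5 6 7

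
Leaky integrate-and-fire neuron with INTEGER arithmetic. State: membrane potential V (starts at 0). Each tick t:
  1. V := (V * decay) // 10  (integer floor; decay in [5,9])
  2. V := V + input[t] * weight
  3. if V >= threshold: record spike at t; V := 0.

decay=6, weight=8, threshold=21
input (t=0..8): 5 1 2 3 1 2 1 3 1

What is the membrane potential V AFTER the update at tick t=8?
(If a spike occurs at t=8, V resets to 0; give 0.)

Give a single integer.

Answer: 8

Derivation:
t=0: input=5 -> V=0 FIRE
t=1: input=1 -> V=8
t=2: input=2 -> V=20
t=3: input=3 -> V=0 FIRE
t=4: input=1 -> V=8
t=5: input=2 -> V=20
t=6: input=1 -> V=20
t=7: input=3 -> V=0 FIRE
t=8: input=1 -> V=8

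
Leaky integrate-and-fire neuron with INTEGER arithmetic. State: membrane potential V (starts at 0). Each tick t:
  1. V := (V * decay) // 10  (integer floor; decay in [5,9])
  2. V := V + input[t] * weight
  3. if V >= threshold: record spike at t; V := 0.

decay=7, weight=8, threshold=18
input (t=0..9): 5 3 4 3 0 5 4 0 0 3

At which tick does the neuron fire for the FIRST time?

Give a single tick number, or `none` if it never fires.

Answer: 0

Derivation:
t=0: input=5 -> V=0 FIRE
t=1: input=3 -> V=0 FIRE
t=2: input=4 -> V=0 FIRE
t=3: input=3 -> V=0 FIRE
t=4: input=0 -> V=0
t=5: input=5 -> V=0 FIRE
t=6: input=4 -> V=0 FIRE
t=7: input=0 -> V=0
t=8: input=0 -> V=0
t=9: input=3 -> V=0 FIRE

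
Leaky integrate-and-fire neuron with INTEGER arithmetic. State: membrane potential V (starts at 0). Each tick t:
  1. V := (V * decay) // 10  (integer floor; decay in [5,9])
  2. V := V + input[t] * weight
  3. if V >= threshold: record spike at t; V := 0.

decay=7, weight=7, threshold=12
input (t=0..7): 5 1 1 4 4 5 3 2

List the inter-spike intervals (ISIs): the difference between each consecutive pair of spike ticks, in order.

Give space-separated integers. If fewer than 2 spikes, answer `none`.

Answer: 3 1 1 1 1

Derivation:
t=0: input=5 -> V=0 FIRE
t=1: input=1 -> V=7
t=2: input=1 -> V=11
t=3: input=4 -> V=0 FIRE
t=4: input=4 -> V=0 FIRE
t=5: input=5 -> V=0 FIRE
t=6: input=3 -> V=0 FIRE
t=7: input=2 -> V=0 FIRE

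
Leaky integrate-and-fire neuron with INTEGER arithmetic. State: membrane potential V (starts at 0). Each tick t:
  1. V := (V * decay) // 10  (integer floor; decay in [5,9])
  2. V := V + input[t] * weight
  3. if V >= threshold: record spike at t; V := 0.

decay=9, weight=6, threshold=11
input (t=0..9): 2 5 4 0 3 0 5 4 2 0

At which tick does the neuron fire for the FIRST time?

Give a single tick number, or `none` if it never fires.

t=0: input=2 -> V=0 FIRE
t=1: input=5 -> V=0 FIRE
t=2: input=4 -> V=0 FIRE
t=3: input=0 -> V=0
t=4: input=3 -> V=0 FIRE
t=5: input=0 -> V=0
t=6: input=5 -> V=0 FIRE
t=7: input=4 -> V=0 FIRE
t=8: input=2 -> V=0 FIRE
t=9: input=0 -> V=0

Answer: 0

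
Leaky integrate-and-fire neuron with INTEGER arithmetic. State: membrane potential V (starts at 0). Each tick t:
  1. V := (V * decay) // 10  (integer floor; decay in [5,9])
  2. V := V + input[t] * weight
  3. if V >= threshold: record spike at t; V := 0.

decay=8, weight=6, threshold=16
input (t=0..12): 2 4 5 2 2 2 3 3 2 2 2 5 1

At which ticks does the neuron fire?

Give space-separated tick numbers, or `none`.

Answer: 1 2 4 6 7 9 11

Derivation:
t=0: input=2 -> V=12
t=1: input=4 -> V=0 FIRE
t=2: input=5 -> V=0 FIRE
t=3: input=2 -> V=12
t=4: input=2 -> V=0 FIRE
t=5: input=2 -> V=12
t=6: input=3 -> V=0 FIRE
t=7: input=3 -> V=0 FIRE
t=8: input=2 -> V=12
t=9: input=2 -> V=0 FIRE
t=10: input=2 -> V=12
t=11: input=5 -> V=0 FIRE
t=12: input=1 -> V=6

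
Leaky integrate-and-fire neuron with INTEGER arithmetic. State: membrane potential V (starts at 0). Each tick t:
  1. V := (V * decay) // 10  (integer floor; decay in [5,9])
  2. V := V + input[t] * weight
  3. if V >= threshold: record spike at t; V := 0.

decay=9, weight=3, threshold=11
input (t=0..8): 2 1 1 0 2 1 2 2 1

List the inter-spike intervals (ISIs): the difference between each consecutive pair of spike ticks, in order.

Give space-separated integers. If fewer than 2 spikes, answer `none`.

t=0: input=2 -> V=6
t=1: input=1 -> V=8
t=2: input=1 -> V=10
t=3: input=0 -> V=9
t=4: input=2 -> V=0 FIRE
t=5: input=1 -> V=3
t=6: input=2 -> V=8
t=7: input=2 -> V=0 FIRE
t=8: input=1 -> V=3

Answer: 3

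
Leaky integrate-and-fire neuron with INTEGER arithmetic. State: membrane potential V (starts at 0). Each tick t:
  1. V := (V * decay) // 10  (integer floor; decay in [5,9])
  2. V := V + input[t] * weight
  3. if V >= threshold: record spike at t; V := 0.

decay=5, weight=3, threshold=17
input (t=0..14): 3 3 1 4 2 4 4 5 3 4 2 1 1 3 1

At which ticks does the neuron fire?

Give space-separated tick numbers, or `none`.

Answer: 5 7

Derivation:
t=0: input=3 -> V=9
t=1: input=3 -> V=13
t=2: input=1 -> V=9
t=3: input=4 -> V=16
t=4: input=2 -> V=14
t=5: input=4 -> V=0 FIRE
t=6: input=4 -> V=12
t=7: input=5 -> V=0 FIRE
t=8: input=3 -> V=9
t=9: input=4 -> V=16
t=10: input=2 -> V=14
t=11: input=1 -> V=10
t=12: input=1 -> V=8
t=13: input=3 -> V=13
t=14: input=1 -> V=9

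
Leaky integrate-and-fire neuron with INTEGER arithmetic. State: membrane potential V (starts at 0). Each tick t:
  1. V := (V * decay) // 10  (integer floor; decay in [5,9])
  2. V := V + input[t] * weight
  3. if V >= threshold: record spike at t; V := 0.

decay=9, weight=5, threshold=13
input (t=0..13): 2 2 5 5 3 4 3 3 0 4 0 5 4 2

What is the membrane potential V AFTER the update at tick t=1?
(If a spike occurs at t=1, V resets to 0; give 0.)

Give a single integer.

t=0: input=2 -> V=10
t=1: input=2 -> V=0 FIRE
t=2: input=5 -> V=0 FIRE
t=3: input=5 -> V=0 FIRE
t=4: input=3 -> V=0 FIRE
t=5: input=4 -> V=0 FIRE
t=6: input=3 -> V=0 FIRE
t=7: input=3 -> V=0 FIRE
t=8: input=0 -> V=0
t=9: input=4 -> V=0 FIRE
t=10: input=0 -> V=0
t=11: input=5 -> V=0 FIRE
t=12: input=4 -> V=0 FIRE
t=13: input=2 -> V=10

Answer: 0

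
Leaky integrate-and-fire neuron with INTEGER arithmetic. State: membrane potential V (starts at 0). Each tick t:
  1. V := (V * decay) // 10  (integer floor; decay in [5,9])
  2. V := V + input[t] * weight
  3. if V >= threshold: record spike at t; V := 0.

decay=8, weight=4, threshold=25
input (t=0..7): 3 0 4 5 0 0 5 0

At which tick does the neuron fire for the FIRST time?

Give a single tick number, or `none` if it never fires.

Answer: 3

Derivation:
t=0: input=3 -> V=12
t=1: input=0 -> V=9
t=2: input=4 -> V=23
t=3: input=5 -> V=0 FIRE
t=4: input=0 -> V=0
t=5: input=0 -> V=0
t=6: input=5 -> V=20
t=7: input=0 -> V=16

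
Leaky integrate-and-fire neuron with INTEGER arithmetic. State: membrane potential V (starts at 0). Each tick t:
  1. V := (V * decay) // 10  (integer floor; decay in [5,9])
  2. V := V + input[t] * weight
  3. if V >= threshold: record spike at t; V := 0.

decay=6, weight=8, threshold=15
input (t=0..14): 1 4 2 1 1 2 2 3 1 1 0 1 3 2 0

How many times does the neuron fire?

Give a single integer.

t=0: input=1 -> V=8
t=1: input=4 -> V=0 FIRE
t=2: input=2 -> V=0 FIRE
t=3: input=1 -> V=8
t=4: input=1 -> V=12
t=5: input=2 -> V=0 FIRE
t=6: input=2 -> V=0 FIRE
t=7: input=3 -> V=0 FIRE
t=8: input=1 -> V=8
t=9: input=1 -> V=12
t=10: input=0 -> V=7
t=11: input=1 -> V=12
t=12: input=3 -> V=0 FIRE
t=13: input=2 -> V=0 FIRE
t=14: input=0 -> V=0

Answer: 7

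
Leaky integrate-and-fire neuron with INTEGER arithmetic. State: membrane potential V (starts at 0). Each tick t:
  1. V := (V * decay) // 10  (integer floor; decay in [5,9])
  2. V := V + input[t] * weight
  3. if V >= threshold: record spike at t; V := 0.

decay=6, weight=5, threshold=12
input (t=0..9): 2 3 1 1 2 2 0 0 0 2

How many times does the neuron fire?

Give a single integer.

t=0: input=2 -> V=10
t=1: input=3 -> V=0 FIRE
t=2: input=1 -> V=5
t=3: input=1 -> V=8
t=4: input=2 -> V=0 FIRE
t=5: input=2 -> V=10
t=6: input=0 -> V=6
t=7: input=0 -> V=3
t=8: input=0 -> V=1
t=9: input=2 -> V=10

Answer: 2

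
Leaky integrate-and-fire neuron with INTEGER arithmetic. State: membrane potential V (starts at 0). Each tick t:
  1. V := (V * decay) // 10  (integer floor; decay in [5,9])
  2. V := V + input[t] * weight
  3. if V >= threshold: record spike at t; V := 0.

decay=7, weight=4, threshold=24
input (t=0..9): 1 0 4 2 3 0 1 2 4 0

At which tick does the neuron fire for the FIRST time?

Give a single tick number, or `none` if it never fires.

t=0: input=1 -> V=4
t=1: input=0 -> V=2
t=2: input=4 -> V=17
t=3: input=2 -> V=19
t=4: input=3 -> V=0 FIRE
t=5: input=0 -> V=0
t=6: input=1 -> V=4
t=7: input=2 -> V=10
t=8: input=4 -> V=23
t=9: input=0 -> V=16

Answer: 4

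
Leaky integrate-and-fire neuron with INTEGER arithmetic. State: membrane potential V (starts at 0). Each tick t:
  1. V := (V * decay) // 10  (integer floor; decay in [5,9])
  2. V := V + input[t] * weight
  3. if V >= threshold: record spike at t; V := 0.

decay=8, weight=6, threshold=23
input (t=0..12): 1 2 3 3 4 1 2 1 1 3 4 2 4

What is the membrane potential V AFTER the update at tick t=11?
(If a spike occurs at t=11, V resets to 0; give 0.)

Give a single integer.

Answer: 12

Derivation:
t=0: input=1 -> V=6
t=1: input=2 -> V=16
t=2: input=3 -> V=0 FIRE
t=3: input=3 -> V=18
t=4: input=4 -> V=0 FIRE
t=5: input=1 -> V=6
t=6: input=2 -> V=16
t=7: input=1 -> V=18
t=8: input=1 -> V=20
t=9: input=3 -> V=0 FIRE
t=10: input=4 -> V=0 FIRE
t=11: input=2 -> V=12
t=12: input=4 -> V=0 FIRE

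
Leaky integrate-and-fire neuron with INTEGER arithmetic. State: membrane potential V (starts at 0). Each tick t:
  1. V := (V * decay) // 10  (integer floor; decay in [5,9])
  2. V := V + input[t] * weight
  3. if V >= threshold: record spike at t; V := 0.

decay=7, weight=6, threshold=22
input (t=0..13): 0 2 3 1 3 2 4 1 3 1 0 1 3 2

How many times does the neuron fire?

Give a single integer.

Answer: 5

Derivation:
t=0: input=0 -> V=0
t=1: input=2 -> V=12
t=2: input=3 -> V=0 FIRE
t=3: input=1 -> V=6
t=4: input=3 -> V=0 FIRE
t=5: input=2 -> V=12
t=6: input=4 -> V=0 FIRE
t=7: input=1 -> V=6
t=8: input=3 -> V=0 FIRE
t=9: input=1 -> V=6
t=10: input=0 -> V=4
t=11: input=1 -> V=8
t=12: input=3 -> V=0 FIRE
t=13: input=2 -> V=12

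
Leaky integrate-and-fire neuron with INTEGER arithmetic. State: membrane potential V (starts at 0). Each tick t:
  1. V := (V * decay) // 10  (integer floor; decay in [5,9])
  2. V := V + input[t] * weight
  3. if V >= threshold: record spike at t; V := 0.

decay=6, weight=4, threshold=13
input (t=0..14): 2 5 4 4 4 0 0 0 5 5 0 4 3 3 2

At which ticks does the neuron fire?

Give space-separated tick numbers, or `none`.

t=0: input=2 -> V=8
t=1: input=5 -> V=0 FIRE
t=2: input=4 -> V=0 FIRE
t=3: input=4 -> V=0 FIRE
t=4: input=4 -> V=0 FIRE
t=5: input=0 -> V=0
t=6: input=0 -> V=0
t=7: input=0 -> V=0
t=8: input=5 -> V=0 FIRE
t=9: input=5 -> V=0 FIRE
t=10: input=0 -> V=0
t=11: input=4 -> V=0 FIRE
t=12: input=3 -> V=12
t=13: input=3 -> V=0 FIRE
t=14: input=2 -> V=8

Answer: 1 2 3 4 8 9 11 13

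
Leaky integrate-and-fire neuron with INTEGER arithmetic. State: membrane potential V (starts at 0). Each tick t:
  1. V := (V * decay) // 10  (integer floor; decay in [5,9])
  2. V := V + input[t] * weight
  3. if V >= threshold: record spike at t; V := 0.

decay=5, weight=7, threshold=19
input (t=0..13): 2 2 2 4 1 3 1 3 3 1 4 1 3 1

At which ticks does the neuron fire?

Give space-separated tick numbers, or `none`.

t=0: input=2 -> V=14
t=1: input=2 -> V=0 FIRE
t=2: input=2 -> V=14
t=3: input=4 -> V=0 FIRE
t=4: input=1 -> V=7
t=5: input=3 -> V=0 FIRE
t=6: input=1 -> V=7
t=7: input=3 -> V=0 FIRE
t=8: input=3 -> V=0 FIRE
t=9: input=1 -> V=7
t=10: input=4 -> V=0 FIRE
t=11: input=1 -> V=7
t=12: input=3 -> V=0 FIRE
t=13: input=1 -> V=7

Answer: 1 3 5 7 8 10 12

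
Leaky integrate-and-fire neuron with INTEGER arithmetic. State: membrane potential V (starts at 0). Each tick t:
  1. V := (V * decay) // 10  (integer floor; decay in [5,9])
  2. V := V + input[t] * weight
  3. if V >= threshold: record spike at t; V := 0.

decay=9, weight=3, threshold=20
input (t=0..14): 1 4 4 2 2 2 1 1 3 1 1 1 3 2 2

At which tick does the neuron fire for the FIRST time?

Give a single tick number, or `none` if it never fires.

Answer: 2

Derivation:
t=0: input=1 -> V=3
t=1: input=4 -> V=14
t=2: input=4 -> V=0 FIRE
t=3: input=2 -> V=6
t=4: input=2 -> V=11
t=5: input=2 -> V=15
t=6: input=1 -> V=16
t=7: input=1 -> V=17
t=8: input=3 -> V=0 FIRE
t=9: input=1 -> V=3
t=10: input=1 -> V=5
t=11: input=1 -> V=7
t=12: input=3 -> V=15
t=13: input=2 -> V=19
t=14: input=2 -> V=0 FIRE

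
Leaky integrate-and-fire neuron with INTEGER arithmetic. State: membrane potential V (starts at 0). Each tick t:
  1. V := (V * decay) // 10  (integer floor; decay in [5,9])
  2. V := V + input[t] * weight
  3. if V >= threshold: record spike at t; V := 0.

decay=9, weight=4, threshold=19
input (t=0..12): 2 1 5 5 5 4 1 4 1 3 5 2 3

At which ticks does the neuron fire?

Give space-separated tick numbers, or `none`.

t=0: input=2 -> V=8
t=1: input=1 -> V=11
t=2: input=5 -> V=0 FIRE
t=3: input=5 -> V=0 FIRE
t=4: input=5 -> V=0 FIRE
t=5: input=4 -> V=16
t=6: input=1 -> V=18
t=7: input=4 -> V=0 FIRE
t=8: input=1 -> V=4
t=9: input=3 -> V=15
t=10: input=5 -> V=0 FIRE
t=11: input=2 -> V=8
t=12: input=3 -> V=0 FIRE

Answer: 2 3 4 7 10 12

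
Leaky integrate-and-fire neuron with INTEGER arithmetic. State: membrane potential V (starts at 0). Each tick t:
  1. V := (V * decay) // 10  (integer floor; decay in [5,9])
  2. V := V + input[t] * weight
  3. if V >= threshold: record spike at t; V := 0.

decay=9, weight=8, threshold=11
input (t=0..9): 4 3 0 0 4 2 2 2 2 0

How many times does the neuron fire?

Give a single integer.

t=0: input=4 -> V=0 FIRE
t=1: input=3 -> V=0 FIRE
t=2: input=0 -> V=0
t=3: input=0 -> V=0
t=4: input=4 -> V=0 FIRE
t=5: input=2 -> V=0 FIRE
t=6: input=2 -> V=0 FIRE
t=7: input=2 -> V=0 FIRE
t=8: input=2 -> V=0 FIRE
t=9: input=0 -> V=0

Answer: 7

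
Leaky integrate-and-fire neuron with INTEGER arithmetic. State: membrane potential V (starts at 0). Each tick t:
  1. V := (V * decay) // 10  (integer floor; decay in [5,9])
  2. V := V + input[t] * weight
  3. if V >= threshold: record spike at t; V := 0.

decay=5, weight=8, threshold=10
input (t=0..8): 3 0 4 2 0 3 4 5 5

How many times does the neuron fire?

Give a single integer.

t=0: input=3 -> V=0 FIRE
t=1: input=0 -> V=0
t=2: input=4 -> V=0 FIRE
t=3: input=2 -> V=0 FIRE
t=4: input=0 -> V=0
t=5: input=3 -> V=0 FIRE
t=6: input=4 -> V=0 FIRE
t=7: input=5 -> V=0 FIRE
t=8: input=5 -> V=0 FIRE

Answer: 7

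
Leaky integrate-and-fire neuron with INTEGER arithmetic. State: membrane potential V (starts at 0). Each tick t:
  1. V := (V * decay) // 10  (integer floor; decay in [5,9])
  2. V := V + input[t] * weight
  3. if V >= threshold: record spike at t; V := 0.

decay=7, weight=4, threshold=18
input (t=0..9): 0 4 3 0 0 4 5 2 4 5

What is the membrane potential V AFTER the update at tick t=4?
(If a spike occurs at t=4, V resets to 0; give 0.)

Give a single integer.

t=0: input=0 -> V=0
t=1: input=4 -> V=16
t=2: input=3 -> V=0 FIRE
t=3: input=0 -> V=0
t=4: input=0 -> V=0
t=5: input=4 -> V=16
t=6: input=5 -> V=0 FIRE
t=7: input=2 -> V=8
t=8: input=4 -> V=0 FIRE
t=9: input=5 -> V=0 FIRE

Answer: 0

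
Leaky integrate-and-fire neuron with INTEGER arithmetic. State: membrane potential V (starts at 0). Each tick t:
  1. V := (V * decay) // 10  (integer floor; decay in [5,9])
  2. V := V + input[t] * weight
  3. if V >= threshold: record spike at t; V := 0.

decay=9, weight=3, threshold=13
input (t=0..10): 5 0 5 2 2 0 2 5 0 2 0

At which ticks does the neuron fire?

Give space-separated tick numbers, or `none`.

Answer: 0 2 6 7

Derivation:
t=0: input=5 -> V=0 FIRE
t=1: input=0 -> V=0
t=2: input=5 -> V=0 FIRE
t=3: input=2 -> V=6
t=4: input=2 -> V=11
t=5: input=0 -> V=9
t=6: input=2 -> V=0 FIRE
t=7: input=5 -> V=0 FIRE
t=8: input=0 -> V=0
t=9: input=2 -> V=6
t=10: input=0 -> V=5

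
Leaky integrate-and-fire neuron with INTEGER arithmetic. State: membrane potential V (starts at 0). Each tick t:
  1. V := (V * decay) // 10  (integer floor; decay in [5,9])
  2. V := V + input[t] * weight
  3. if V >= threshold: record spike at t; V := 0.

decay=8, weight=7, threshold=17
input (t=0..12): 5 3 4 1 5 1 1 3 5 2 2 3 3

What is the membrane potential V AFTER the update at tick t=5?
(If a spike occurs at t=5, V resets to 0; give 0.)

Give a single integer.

Answer: 7

Derivation:
t=0: input=5 -> V=0 FIRE
t=1: input=3 -> V=0 FIRE
t=2: input=4 -> V=0 FIRE
t=3: input=1 -> V=7
t=4: input=5 -> V=0 FIRE
t=5: input=1 -> V=7
t=6: input=1 -> V=12
t=7: input=3 -> V=0 FIRE
t=8: input=5 -> V=0 FIRE
t=9: input=2 -> V=14
t=10: input=2 -> V=0 FIRE
t=11: input=3 -> V=0 FIRE
t=12: input=3 -> V=0 FIRE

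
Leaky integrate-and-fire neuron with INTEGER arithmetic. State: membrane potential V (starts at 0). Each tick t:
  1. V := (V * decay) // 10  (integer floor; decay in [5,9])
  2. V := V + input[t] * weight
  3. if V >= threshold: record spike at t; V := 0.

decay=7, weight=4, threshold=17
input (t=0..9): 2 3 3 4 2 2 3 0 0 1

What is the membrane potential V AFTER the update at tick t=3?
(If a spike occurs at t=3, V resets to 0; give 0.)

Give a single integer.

t=0: input=2 -> V=8
t=1: input=3 -> V=0 FIRE
t=2: input=3 -> V=12
t=3: input=4 -> V=0 FIRE
t=4: input=2 -> V=8
t=5: input=2 -> V=13
t=6: input=3 -> V=0 FIRE
t=7: input=0 -> V=0
t=8: input=0 -> V=0
t=9: input=1 -> V=4

Answer: 0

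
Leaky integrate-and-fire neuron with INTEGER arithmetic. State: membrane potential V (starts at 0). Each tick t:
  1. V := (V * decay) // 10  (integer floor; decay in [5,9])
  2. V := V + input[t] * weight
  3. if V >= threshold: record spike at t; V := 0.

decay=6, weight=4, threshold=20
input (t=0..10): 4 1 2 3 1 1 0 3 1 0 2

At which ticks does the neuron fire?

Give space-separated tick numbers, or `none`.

Answer: 3

Derivation:
t=0: input=4 -> V=16
t=1: input=1 -> V=13
t=2: input=2 -> V=15
t=3: input=3 -> V=0 FIRE
t=4: input=1 -> V=4
t=5: input=1 -> V=6
t=6: input=0 -> V=3
t=7: input=3 -> V=13
t=8: input=1 -> V=11
t=9: input=0 -> V=6
t=10: input=2 -> V=11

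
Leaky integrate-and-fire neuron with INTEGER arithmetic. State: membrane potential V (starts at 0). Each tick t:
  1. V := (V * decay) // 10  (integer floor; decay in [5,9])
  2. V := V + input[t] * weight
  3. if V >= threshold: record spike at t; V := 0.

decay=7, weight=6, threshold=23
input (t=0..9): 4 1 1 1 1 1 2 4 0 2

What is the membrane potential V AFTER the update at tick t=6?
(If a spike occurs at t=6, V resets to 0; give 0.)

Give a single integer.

Answer: 0

Derivation:
t=0: input=4 -> V=0 FIRE
t=1: input=1 -> V=6
t=2: input=1 -> V=10
t=3: input=1 -> V=13
t=4: input=1 -> V=15
t=5: input=1 -> V=16
t=6: input=2 -> V=0 FIRE
t=7: input=4 -> V=0 FIRE
t=8: input=0 -> V=0
t=9: input=2 -> V=12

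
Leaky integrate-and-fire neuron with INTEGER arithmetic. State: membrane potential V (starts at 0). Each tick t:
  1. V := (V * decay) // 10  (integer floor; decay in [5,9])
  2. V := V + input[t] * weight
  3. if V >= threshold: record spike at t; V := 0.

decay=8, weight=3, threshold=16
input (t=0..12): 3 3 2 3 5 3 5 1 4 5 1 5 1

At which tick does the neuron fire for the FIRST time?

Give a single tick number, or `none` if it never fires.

t=0: input=3 -> V=9
t=1: input=3 -> V=0 FIRE
t=2: input=2 -> V=6
t=3: input=3 -> V=13
t=4: input=5 -> V=0 FIRE
t=5: input=3 -> V=9
t=6: input=5 -> V=0 FIRE
t=7: input=1 -> V=3
t=8: input=4 -> V=14
t=9: input=5 -> V=0 FIRE
t=10: input=1 -> V=3
t=11: input=5 -> V=0 FIRE
t=12: input=1 -> V=3

Answer: 1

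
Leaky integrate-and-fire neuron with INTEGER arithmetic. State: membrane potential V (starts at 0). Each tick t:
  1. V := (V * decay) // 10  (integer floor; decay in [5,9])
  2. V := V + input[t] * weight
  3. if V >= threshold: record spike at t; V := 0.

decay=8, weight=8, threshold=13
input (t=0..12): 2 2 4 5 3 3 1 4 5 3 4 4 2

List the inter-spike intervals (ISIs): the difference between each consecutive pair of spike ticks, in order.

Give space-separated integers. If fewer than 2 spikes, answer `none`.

t=0: input=2 -> V=0 FIRE
t=1: input=2 -> V=0 FIRE
t=2: input=4 -> V=0 FIRE
t=3: input=5 -> V=0 FIRE
t=4: input=3 -> V=0 FIRE
t=5: input=3 -> V=0 FIRE
t=6: input=1 -> V=8
t=7: input=4 -> V=0 FIRE
t=8: input=5 -> V=0 FIRE
t=9: input=3 -> V=0 FIRE
t=10: input=4 -> V=0 FIRE
t=11: input=4 -> V=0 FIRE
t=12: input=2 -> V=0 FIRE

Answer: 1 1 1 1 1 2 1 1 1 1 1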